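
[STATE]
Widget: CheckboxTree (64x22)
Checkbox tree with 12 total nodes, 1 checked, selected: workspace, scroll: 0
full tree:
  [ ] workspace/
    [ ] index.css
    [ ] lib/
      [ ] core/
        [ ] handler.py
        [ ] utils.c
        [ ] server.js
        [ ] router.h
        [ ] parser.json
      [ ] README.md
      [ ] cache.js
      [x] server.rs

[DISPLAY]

>[-] workspace/                                                 
   [ ] index.css                                                
   [-] lib/                                                     
     [ ] core/                                                  
       [ ] handler.py                                           
       [ ] utils.c                                              
       [ ] server.js                                            
       [ ] router.h                                             
       [ ] parser.json                                          
     [ ] README.md                                              
     [ ] cache.js                                               
     [x] server.rs                                              
                                                                
                                                                
                                                                
                                                                
                                                                
                                                                
                                                                
                                                                
                                                                
                                                                


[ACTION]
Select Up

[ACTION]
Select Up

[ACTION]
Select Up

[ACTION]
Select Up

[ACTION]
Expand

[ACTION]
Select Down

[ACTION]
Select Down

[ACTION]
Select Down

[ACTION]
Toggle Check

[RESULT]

 [-] workspace/                                                 
   [ ] index.css                                                
   [-] lib/                                                     
>    [x] core/                                                  
       [x] handler.py                                           
       [x] utils.c                                              
       [x] server.js                                            
       [x] router.h                                             
       [x] parser.json                                          
     [ ] README.md                                              
     [ ] cache.js                                               
     [x] server.rs                                              
                                                                
                                                                
                                                                
                                                                
                                                                
                                                                
                                                                
                                                                
                                                                
                                                                


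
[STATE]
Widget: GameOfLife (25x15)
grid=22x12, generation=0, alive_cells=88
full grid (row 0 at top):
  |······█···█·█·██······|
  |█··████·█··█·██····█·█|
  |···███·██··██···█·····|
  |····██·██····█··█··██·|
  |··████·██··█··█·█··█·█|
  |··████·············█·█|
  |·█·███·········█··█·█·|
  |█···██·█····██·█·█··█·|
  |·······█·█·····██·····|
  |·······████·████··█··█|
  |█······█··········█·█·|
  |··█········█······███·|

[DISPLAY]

Gen: 0                   
······█···█·█·██······   
█··████·█··█·██····█·█   
···███·██··██···█·····   
····██·██····█··█··██·   
··████·██··█··█·█··█·█   
··████·············█·█   
·█·███·········█··█·█·   
█···██·█····██·█·█··█·   
·······█·█·····██·····   
·······████·████··█··█   
█······█··········█·█·   
··█········█······███·   
                         
                         


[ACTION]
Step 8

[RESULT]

Gen: 8                   
··········███·█·······   
·········███···█······   
········███··█·█······   
········██··█·██·█·█··   
········█··██··█·█··█·   
········██··█··███····   
········█·█··█···████·   
·········█·█·██···██··   
·········████·█·█·██··   
········███·██··█··█··   
······················   
······················   
                         
                         


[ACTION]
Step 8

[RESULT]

Gen: 16                  
······················   
···········█·█··██····   
···········█··█·██····   
··········█···█·██····   
······██··██··███·····   
·····█··█·█···██······   
·····███·██······█····   
······██······█··█····   
··········█···········   
···············██·····   
·················█····   
······················   
                         
                         


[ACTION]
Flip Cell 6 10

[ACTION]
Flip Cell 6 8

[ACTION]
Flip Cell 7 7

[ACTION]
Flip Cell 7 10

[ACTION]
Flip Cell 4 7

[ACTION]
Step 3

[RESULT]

Gen: 19                  
················██····   
······················   
·················█····   
······················   
············███·······   
············█·········   
····██·█··············   
····████······█·█·····   
······█········███····   
···············███····   
······················   
······················   
                         
                         


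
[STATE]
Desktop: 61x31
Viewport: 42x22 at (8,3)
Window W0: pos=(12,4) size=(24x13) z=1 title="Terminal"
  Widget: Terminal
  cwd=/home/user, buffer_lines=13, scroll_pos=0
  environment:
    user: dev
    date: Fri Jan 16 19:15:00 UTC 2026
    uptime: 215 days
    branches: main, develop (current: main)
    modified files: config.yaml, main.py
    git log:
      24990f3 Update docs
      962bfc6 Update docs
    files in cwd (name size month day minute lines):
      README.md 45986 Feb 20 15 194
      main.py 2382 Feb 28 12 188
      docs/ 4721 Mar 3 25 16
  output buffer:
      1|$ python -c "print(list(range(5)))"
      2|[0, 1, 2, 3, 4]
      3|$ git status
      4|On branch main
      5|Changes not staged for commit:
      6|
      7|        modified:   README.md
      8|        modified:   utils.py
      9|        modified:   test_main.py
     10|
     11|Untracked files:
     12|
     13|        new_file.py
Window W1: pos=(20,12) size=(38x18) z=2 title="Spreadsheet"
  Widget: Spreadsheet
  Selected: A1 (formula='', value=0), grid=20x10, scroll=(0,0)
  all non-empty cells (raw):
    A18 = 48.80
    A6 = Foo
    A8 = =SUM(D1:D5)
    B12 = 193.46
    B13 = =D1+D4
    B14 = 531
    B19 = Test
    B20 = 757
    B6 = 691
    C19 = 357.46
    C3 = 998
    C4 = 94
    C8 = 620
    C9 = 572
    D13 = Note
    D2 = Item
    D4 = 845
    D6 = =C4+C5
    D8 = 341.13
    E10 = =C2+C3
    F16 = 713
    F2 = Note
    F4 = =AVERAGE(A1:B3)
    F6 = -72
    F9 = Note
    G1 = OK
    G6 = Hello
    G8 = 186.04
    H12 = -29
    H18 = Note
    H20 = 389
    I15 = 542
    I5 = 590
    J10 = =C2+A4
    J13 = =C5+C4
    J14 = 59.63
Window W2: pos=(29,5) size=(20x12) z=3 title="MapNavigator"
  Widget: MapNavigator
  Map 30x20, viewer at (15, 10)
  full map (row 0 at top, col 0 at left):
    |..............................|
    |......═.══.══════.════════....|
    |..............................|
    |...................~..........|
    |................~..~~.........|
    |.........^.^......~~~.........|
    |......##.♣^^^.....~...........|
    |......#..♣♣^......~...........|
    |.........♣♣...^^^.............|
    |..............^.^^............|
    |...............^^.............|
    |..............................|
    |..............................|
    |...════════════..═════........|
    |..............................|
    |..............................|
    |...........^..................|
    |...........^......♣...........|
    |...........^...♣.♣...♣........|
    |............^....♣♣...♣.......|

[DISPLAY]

                                          
    ┏━━━━━━━━━━━━━━━━━━━━━━┓              
    ┃ Terminal       ┏━━━━━━━━━━━━━━━━━━┓ 
    ┠────────────────┃ MapNavigator     ┃ 
    ┃$ python -c "pri┠──────────────────┨ 
    ┃[0, 1, 2, 3, 4] ┃##.♣^^^.....~.....┃ 
    ┃$ git status    ┃#..♣♣^......~.....┃ 
    ┃On branch main  ┃...♣♣...^^^.......┃ 
    ┃Changes not stag┃........^.^^......┃ 
    ┃       ┏━━━━━━━━┃.........@^.......┃━
    ┃       ┃ Spreads┃..................┃ 
    ┃       ┠────────┃..................┃─
    ┃       ┃A1:     ┃═════════..═════..┃ 
    ┗━━━━━━━┃       A┗━━━━━━━━━━━━━━━━━━┛ 
            ┃-----------------------------
            ┃  1      [0]       0       0 
            ┃  2        0       0       0I
            ┃  3        0       0     998 
            ┃  4        0       0      94 
            ┃  5        0       0       0 
            ┃  6 Foo          691       0 
            ┃  7        0       0       0 


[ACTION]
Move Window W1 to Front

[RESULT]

                                          
    ┏━━━━━━━━━━━━━━━━━━━━━━┓              
    ┃ Terminal       ┏━━━━━━━━━━━━━━━━━━┓ 
    ┠────────────────┃ MapNavigator     ┃ 
    ┃$ python -c "pri┠──────────────────┨ 
    ┃[0, 1, 2, 3, 4] ┃##.♣^^^.....~.....┃ 
    ┃$ git status    ┃#..♣♣^......~.....┃ 
    ┃On branch main  ┃...♣♣...^^^.......┃ 
    ┃Changes not stag┃........^.^^......┃ 
    ┃       ┏━━━━━━━━━━━━━━━━━━━━━━━━━━━━━
    ┃       ┃ Spreadsheet                 
    ┃       ┠─────────────────────────────
    ┃       ┃A1:                          
    ┗━━━━━━━┃       A       B       C     
            ┃-----------------------------
            ┃  1      [0]       0       0 
            ┃  2        0       0       0I
            ┃  3        0       0     998 
            ┃  4        0       0      94 
            ┃  5        0       0       0 
            ┃  6 Foo          691       0 
            ┃  7        0       0       0 


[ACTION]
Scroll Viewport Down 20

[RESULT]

    ┃$ git status    ┃#..♣♣^......~.....┃ 
    ┃On branch main  ┃...♣♣...^^^.......┃ 
    ┃Changes not stag┃........^.^^......┃ 
    ┃       ┏━━━━━━━━━━━━━━━━━━━━━━━━━━━━━
    ┃       ┃ Spreadsheet                 
    ┃       ┠─────────────────────────────
    ┃       ┃A1:                          
    ┗━━━━━━━┃       A       B       C     
            ┃-----------------------------
            ┃  1      [0]       0       0 
            ┃  2        0       0       0I
            ┃  3        0       0     998 
            ┃  4        0       0      94 
            ┃  5        0       0       0 
            ┃  6 Foo          691       0 
            ┃  7        0       0       0 
            ┃  8      845       0     620 
            ┃  9        0       0     572 
            ┃ 10        0       0       0 
            ┃ 11        0       0       0 
            ┗━━━━━━━━━━━━━━━━━━━━━━━━━━━━━
                                          


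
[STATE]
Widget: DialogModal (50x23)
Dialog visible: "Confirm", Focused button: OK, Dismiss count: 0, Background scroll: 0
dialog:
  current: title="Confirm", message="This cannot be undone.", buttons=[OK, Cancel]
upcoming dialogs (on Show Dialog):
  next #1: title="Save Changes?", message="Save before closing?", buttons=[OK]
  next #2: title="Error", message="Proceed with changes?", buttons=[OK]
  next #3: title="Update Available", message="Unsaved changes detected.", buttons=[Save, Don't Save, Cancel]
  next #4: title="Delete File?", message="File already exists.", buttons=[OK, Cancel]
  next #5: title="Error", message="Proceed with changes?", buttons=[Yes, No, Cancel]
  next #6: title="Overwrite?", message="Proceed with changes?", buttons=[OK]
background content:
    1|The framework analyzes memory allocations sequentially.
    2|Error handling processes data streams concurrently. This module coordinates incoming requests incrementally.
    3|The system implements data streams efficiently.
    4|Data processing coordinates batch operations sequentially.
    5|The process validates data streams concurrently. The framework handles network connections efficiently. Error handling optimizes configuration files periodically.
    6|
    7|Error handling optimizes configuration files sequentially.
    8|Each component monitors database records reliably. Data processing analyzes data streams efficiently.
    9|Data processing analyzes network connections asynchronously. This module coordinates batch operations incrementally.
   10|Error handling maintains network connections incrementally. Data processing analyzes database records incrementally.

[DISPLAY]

The framework analyzes memory allocations sequenti
Error handling processes data streams concurrently
The system implements data streams efficiently.   
Data processing coordinates batch operations seque
The process validates data streams concurrently. T
                                                  
Error handling optimizes configuration files seque
Each component monitors database records reliably.
Data processing analyzes network connections async
Error handli┌────────────────────────┐ctions incre
            │        Confirm         │            
            │ This cannot be undone. │            
            │     [OK]  Cancel       │            
            └────────────────────────┘            
                                                  
                                                  
                                                  
                                                  
                                                  
                                                  
                                                  
                                                  
                                                  


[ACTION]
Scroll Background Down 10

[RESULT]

Error handling maintains network connections incre
                                                  
                                                  
                                                  
                                                  
                                                  
                                                  
                                                  
                                                  
            ┌────────────────────────┐            
            │        Confirm         │            
            │ This cannot be undone. │            
            │     [OK]  Cancel       │            
            └────────────────────────┘            
                                                  
                                                  
                                                  
                                                  
                                                  
                                                  
                                                  
                                                  
                                                  


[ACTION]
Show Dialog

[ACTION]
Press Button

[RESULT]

Error handling maintains network connections incre
                                                  
                                                  
                                                  
                                                  
                                                  
                                                  
                                                  
                                                  
                                                  
                                                  
                                                  
                                                  
                                                  
                                                  
                                                  
                                                  
                                                  
                                                  
                                                  
                                                  
                                                  
                                                  


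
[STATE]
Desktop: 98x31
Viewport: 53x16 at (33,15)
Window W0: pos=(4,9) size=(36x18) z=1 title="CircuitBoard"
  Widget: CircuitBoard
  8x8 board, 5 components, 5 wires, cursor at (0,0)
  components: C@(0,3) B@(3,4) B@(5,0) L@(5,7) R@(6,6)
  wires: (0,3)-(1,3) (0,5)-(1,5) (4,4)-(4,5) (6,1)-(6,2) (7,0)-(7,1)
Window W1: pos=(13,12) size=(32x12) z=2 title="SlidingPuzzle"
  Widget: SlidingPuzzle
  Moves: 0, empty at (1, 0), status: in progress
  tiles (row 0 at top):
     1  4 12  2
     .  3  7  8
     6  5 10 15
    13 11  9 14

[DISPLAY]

─┐         ┃                                         
 │         ┃                                         
─┤         ┃                                         
 │         ┃                                         
─┤         ┃                                         
 │         ┃                                         
─┤         ┃                                         
 │         ┃                                         
━━━━━━━━━━━┛                                         
      ┃                                              
R     ┃                                              
━━━━━━┛                                              
                                                     
                                                     
                                                     
                                                     


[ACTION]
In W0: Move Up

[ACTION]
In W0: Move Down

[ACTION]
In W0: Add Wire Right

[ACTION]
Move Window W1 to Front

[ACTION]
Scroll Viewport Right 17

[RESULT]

                                                     
                                                     
                                                     
                                                     
                                                     
                                                     
                                                     
                                                     
                                                     
                                                     
                                                     
                                                     
                                                     
                                                     
                                                     
                                                     


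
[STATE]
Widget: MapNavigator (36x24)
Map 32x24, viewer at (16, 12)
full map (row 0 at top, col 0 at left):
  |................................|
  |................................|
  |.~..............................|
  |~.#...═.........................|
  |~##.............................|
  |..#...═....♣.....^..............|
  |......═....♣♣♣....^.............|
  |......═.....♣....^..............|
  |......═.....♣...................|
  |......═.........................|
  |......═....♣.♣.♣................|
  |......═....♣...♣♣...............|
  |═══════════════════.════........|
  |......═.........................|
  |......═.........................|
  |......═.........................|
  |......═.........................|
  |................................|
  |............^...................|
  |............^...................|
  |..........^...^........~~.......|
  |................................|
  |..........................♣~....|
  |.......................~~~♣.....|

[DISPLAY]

  ................................  
  ................................  
  .~..............................  
  ~.#...═.........................  
  ~##.............................  
  ..#...═....♣.....^..............  
  ......═....♣♣♣....^.............  
  ......═.....♣....^..............  
  ......═.....♣...................  
  ......═.........................  
  ......═....♣.♣.♣................  
  ......═....♣...♣♣...............  
  ════════════════@══.════........  
  ......═.........................  
  ......═.........................  
  ......═.........................  
  ......═.........................  
  ................................  
  ............^...................  
  ............^...................  
  ..........^...^........~~.......  
  ................................  
  ..........................♣~....  
  .......................~~~♣.....  


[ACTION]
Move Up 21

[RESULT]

                                    
                                    
                                    
                                    
                                    
                                    
                                    
                                    
                                    
                                    
                                    
                                    
  ................@...............  
  ................................  
  .~..............................  
  ~.#...═.........................  
  ~##.............................  
  ..#...═....♣.....^..............  
  ......═....♣♣♣....^.............  
  ......═.....♣....^..............  
  ......═.....♣...................  
  ......═.........................  
  ......═....♣.♣.♣................  
  ......═....♣...♣♣...............  


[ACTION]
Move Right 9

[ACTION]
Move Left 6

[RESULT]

                                    
                                    
                                    
                                    
                                    
                                    
                                    
                                    
                                    
                                    
                                    
                                    
..................@............     
...............................     
~..............................     
.#...═.........................     
##.............................     
.#...═....♣.....^..............     
.....═....♣♣♣....^.............     
.....═.....♣....^..............     
.....═.....♣...................     
.....═.........................     
.....═....♣.♣.♣................     
.....═....♣...♣♣...............     


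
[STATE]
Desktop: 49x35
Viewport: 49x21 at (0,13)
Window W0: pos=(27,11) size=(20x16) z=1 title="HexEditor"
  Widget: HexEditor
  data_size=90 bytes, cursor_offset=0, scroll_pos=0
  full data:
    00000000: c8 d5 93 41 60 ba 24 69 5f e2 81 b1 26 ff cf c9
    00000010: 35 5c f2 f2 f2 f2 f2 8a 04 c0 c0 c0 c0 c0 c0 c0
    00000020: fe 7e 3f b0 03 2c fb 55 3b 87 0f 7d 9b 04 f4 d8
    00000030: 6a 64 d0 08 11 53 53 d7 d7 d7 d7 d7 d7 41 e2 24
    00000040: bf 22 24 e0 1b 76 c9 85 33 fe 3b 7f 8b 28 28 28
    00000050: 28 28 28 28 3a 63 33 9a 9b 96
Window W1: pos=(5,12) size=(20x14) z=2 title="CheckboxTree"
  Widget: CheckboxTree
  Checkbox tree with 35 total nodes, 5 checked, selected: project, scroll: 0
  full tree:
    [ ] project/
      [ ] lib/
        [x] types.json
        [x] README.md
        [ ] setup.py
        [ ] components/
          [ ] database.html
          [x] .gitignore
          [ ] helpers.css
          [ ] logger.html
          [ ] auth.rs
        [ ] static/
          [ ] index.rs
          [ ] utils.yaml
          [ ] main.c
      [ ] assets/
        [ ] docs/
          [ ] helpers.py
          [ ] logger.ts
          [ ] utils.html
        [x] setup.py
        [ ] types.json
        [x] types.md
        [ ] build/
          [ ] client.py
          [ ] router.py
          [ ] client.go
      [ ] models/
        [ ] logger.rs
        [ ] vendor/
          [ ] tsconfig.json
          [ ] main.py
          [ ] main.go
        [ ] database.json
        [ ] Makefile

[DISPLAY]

     ┃ CheckboxTree     ┃  ┠──────────────────┨  
     ┠──────────────────┨  ┃00000000  C8 d5 93┃  
     ┃>[-] project/     ┃  ┃00000010  35 5c f2┃  
     ┃   [-] lib/       ┃  ┃00000020  fe 7e 3f┃  
     ┃     [x] types.jso┃  ┃00000030  6a 64 d0┃  
     ┃     [x] README.md┃  ┃00000040  bf 22 24┃  
     ┃     [ ] setup.py ┃  ┃00000050  28 28 28┃  
     ┃     [-] component┃  ┃                  ┃  
     ┃       [ ] databas┃  ┃                  ┃  
     ┃       [x] .gitign┃  ┃                  ┃  
     ┃       [ ] helpers┃  ┃                  ┃  
     ┃       [ ] logger.┃  ┃                  ┃  
     ┗━━━━━━━━━━━━━━━━━━┛  ┃                  ┃  
                           ┗━━━━━━━━━━━━━━━━━━┛  
                                                 
                                                 
                                                 
                                                 
                                                 
                                                 
                                                 


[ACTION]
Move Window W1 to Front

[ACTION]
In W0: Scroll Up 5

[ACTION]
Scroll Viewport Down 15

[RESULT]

     ┠──────────────────┨  ┃00000000  C8 d5 93┃  
     ┃>[-] project/     ┃  ┃00000010  35 5c f2┃  
     ┃   [-] lib/       ┃  ┃00000020  fe 7e 3f┃  
     ┃     [x] types.jso┃  ┃00000030  6a 64 d0┃  
     ┃     [x] README.md┃  ┃00000040  bf 22 24┃  
     ┃     [ ] setup.py ┃  ┃00000050  28 28 28┃  
     ┃     [-] component┃  ┃                  ┃  
     ┃       [ ] databas┃  ┃                  ┃  
     ┃       [x] .gitign┃  ┃                  ┃  
     ┃       [ ] helpers┃  ┃                  ┃  
     ┃       [ ] logger.┃  ┃                  ┃  
     ┗━━━━━━━━━━━━━━━━━━┛  ┃                  ┃  
                           ┗━━━━━━━━━━━━━━━━━━┛  
                                                 
                                                 
                                                 
                                                 
                                                 
                                                 
                                                 
                                                 


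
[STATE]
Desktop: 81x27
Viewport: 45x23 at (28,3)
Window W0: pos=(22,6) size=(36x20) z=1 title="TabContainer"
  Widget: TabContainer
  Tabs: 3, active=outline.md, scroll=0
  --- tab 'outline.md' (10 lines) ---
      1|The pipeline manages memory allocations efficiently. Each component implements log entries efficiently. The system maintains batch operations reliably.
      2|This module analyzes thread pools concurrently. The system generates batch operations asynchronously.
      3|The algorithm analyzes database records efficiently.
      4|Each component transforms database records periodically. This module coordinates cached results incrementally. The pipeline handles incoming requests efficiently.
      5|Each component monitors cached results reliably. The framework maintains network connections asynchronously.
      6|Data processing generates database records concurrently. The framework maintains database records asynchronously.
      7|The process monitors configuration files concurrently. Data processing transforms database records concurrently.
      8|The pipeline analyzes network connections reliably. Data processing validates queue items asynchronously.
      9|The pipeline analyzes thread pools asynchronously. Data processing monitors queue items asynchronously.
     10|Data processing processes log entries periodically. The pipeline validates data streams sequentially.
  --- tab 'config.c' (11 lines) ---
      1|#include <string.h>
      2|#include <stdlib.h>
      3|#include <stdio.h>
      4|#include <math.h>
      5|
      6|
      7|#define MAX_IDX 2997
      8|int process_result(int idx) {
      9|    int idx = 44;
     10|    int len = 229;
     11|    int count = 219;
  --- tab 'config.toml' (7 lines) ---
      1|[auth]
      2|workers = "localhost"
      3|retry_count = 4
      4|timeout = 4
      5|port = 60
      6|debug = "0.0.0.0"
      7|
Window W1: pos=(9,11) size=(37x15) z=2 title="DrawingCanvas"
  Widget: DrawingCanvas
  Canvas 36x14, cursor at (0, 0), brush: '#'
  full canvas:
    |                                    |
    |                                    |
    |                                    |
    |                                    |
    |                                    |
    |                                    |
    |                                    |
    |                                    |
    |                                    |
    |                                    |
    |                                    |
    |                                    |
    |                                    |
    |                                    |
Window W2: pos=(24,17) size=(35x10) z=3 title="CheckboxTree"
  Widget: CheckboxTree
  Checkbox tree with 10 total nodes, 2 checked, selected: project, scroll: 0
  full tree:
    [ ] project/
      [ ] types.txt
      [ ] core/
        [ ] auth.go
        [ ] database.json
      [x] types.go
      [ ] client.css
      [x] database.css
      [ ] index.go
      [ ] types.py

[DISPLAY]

                                             
                                             
                                             
━━━━━━━━━━━━━━━━━━━━━━━━━━━━━┓               
ontainer                     ┃               
─────────────────────────────┨               
ine.md]│ config.c │ config.to┃               
─────────────────────────────┃               
━━━━━━━━━━━━━━━━━┓mory alloca┃               
                 ┃read pools ┃               
─────────────────┨database re┃               
                 ┃ms database┃               
                 ┃ cached res┃               
                 ┃es database┃               
━━━━━━━━━━━━━━━━━━━━━━━━━━━━━━┓              
eckboxTree                    ┃              
──────────────────────────────┨              
] project/                    ┃              
[ ] types.txt                 ┃              
[ ] core/                     ┃              
  [ ] auth.go                 ┃              
  [ ] database.json           ┃              
[x] types.go                  ┃              


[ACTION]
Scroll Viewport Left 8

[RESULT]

                                             
                                             
                                             
  ┏━━━━━━━━━━━━━━━━━━━━━━━━━━━━━━━━━━┓       
  ┃ TabContainer                     ┃       
  ┠──────────────────────────────────┨       
  ┃[outline.md]│ config.c │ config.to┃       
  ┃──────────────────────────────────┃       
━━━━━━━━━━━━━━━━━━━━━━━━━┓mory alloca┃       
nvas                     ┃read pools ┃       
─────────────────────────┨database re┃       
                         ┃ms database┃       
                         ┃ cached res┃       
                         ┃es database┃       
    ┏━━━━━━━━━━━━━━━━━━━━━━━━━━━━━━━━━┓      
    ┃ CheckboxTree                    ┃      
    ┠─────────────────────────────────┨      
    ┃>[-] project/                    ┃      
    ┃   [ ] types.txt                 ┃      
    ┃   [ ] core/                     ┃      
    ┃     [ ] auth.go                 ┃      
    ┃     [ ] database.json           ┃      
━━━━┃   [x] types.go                  ┃      


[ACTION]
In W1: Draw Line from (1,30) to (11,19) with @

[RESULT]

                                             
                                             
                                             
  ┏━━━━━━━━━━━━━━━━━━━━━━━━━━━━━━━━━━┓       
  ┃ TabContainer                     ┃       
  ┠──────────────────────────────────┨       
  ┃[outline.md]│ config.c │ config.to┃       
  ┃──────────────────────────────────┃       
━━━━━━━━━━━━━━━━━━━━━━━━━┓mory alloca┃       
nvas                     ┃read pools ┃       
─────────────────────────┨database re┃       
                         ┃ms database┃       
                    @    ┃ cached res┃       
                   @     ┃es database┃       
    ┏━━━━━━━━━━━━━━━━━━━━━━━━━━━━━━━━━┓      
    ┃ CheckboxTree                    ┃      
    ┠─────────────────────────────────┨      
    ┃>[-] project/                    ┃      
    ┃   [ ] types.txt                 ┃      
    ┃   [ ] core/                     ┃      
    ┃     [ ] auth.go                 ┃      
    ┃     [ ] database.json           ┃      
━━━━┃   [x] types.go                  ┃      


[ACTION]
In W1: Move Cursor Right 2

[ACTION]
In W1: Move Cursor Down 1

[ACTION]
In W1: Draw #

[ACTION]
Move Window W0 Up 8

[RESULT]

  ┃[outline.md]│ config.c │ config.to┃       
  ┃──────────────────────────────────┃       
  ┃The pipeline manages memory alloca┃       
  ┃This module analyzes thread pools ┃       
  ┃The algorithm analyzes database re┃       
  ┃Each component transforms database┃       
  ┃Each component monitors cached res┃       
  ┃Data processing generates database┃       
━━━━━━━━━━━━━━━━━━━━━━━━━┓nfiguration┃       
nvas                     ┃etwork conn┃       
─────────────────────────┨hread pools┃       
                         ┃es log entr┃       
                    @    ┃           ┃       
                   @     ┃           ┃       
    ┏━━━━━━━━━━━━━━━━━━━━━━━━━━━━━━━━━┓      
    ┃ CheckboxTree                    ┃      
    ┠─────────────────────────────────┨      
    ┃>[-] project/                    ┃      
    ┃   [ ] types.txt                 ┃      
    ┃   [ ] core/                     ┃      
    ┃     [ ] auth.go                 ┃      
    ┃     [ ] database.json           ┃      
━━━━┃   [x] types.go                  ┃      


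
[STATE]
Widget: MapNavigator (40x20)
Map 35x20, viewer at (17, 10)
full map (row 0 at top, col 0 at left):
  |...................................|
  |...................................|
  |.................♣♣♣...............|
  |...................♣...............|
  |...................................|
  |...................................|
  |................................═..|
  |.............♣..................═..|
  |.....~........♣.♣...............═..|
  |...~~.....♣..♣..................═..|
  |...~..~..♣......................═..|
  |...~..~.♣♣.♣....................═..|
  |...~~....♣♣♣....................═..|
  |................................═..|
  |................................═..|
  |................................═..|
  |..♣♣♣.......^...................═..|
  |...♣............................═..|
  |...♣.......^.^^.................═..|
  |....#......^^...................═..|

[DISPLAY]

   ...................................  
   ...................................  
   .................♣♣♣...............  
   ...................♣...............  
   ...................................  
   ...................................  
   ................................═..  
   .............♣..................═..  
   .....~........♣.♣...............═..  
   ...~~.....♣..♣..................═..  
   ...~..~..♣.......@..............═..  
   ...~..~.♣♣.♣....................═..  
   ...~~....♣♣♣....................═..  
   ................................═..  
   ................................═..  
   ................................═..  
   ..♣♣♣.......^...................═..  
   ...♣............................═..  
   ...♣.......^.^^.................═..  
   ....#......^^...................═..  


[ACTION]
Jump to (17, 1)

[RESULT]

                                        
                                        
                                        
                                        
                                        
                                        
                                        
                                        
                                        
   ...................................  
   .................@.................  
   .................♣♣♣...............  
   ...................♣...............  
   ...................................  
   ...................................  
   ................................═..  
   .............♣..................═..  
   .....~........♣.♣...............═..  
   ...~~.....♣..♣..................═..  
   ...~..~..♣......................═..  


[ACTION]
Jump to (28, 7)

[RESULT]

                                        
                                        
                                        
...........................             
...........................             
.........♣♣♣...............             
...........♣...............             
...........................             
...........................             
........................═..             
.....♣..............@...═..             
......♣.♣...............═..             
..♣..♣..................═..             
.♣......................═..             
♣♣.♣....................═..             
.♣♣♣....................═..             
........................═..             
........................═..             
........................═..             
....^...................═..             


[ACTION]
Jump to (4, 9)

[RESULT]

                                        
                ........................
                ........................
                .................♣♣♣....
                ...................♣....
                ........................
                ........................
                ........................
                .............♣..........
                .....~........♣.♣.......
                ...~@.....♣..♣..........
                ...~..~..♣..............
                ...~..~.♣♣.♣............
                ...~~....♣♣♣............
                ........................
                ........................
                ........................
                ..♣♣♣.......^...........
                ...♣....................
                ...♣.......^.^^.........
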